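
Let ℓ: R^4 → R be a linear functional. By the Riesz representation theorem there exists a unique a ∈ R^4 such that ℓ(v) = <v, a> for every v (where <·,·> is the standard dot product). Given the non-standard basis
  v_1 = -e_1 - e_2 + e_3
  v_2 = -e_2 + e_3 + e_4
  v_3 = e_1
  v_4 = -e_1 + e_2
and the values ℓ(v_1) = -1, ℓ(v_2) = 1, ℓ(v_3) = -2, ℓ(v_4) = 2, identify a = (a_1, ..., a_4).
a = (-2, 0, -3, 4)

Write a = (a_1, ..., a_4) in the standard basis. For each basis vector v_i, ℓ(v_i) = <v_i, a> is a linear equation in the a_j's. Collect the n equations into a matrix system V a = ℓ, where row i of V is v_i (expressed in the standard basis). Since V is invertible (lower-triangular with 1s on the diagonal, up to permutation), solve by back-substitution:
  V =
[[-1, -1, 1, 0],
 [0, -1, 1, 1],
 [1, 0, 0, 0],
 [-1, 1, 0, 0]]
  V a = (-1, 1, -2, 2)
Solving gives a = (-2, 0, -3, 4).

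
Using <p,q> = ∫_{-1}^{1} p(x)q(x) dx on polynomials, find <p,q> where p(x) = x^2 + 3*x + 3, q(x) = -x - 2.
<p,q> = -46/3

Expand the product: p(x)·q(x) = -x^3 - 5*x^2 - 9*x - 6.
∫_{-1}^{1} of each monomial x^k gives [2/(k+1) if k even, 0 if k odd]. Integrating term-by-term (or equivalently evaluating the antiderivative F(x) = -x^4/4 - 5*x^3/3 - 9*x^2/2 - 6*x at the endpoints):
  F(1) − F(−1) = -149/12 − (35/12) = -46/3.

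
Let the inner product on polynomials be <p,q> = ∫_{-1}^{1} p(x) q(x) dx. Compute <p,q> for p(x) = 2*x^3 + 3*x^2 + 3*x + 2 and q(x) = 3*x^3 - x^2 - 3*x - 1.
<p,q> = -244/21

Expand the product: p(x)·q(x) = 6*x^6 + 7*x^5 - 8*x^3 - 14*x^2 - 9*x - 2.
∫_{-1}^{1} of each monomial x^k gives [2/(k+1) if k even, 0 if k odd]. Integrating term-by-term (or equivalently evaluating the antiderivative F(x) = 6*x^7/7 + 7*x^6/6 - 2*x^4 - 14*x^3/3 - 9*x^2/2 - 2*x at the endpoints):
  F(1) − F(−1) = -78/7 − (10/21) = -244/21.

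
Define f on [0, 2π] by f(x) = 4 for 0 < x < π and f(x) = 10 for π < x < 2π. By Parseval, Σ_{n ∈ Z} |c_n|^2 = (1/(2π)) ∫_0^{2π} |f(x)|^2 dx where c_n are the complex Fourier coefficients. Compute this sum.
Σ |c_n|^2 = 58

Parseval equates the L^2 energy of f (normalised by 1/(2π)) with the ℓ^2 sum of its Fourier coefficients: (1/(2π)) ∫_0^{2π} |f|^2 = Σ |c_n|^2.
Compute the left side: (1/(2π)) [∫_0^π 4^2 dx + ∫_π^{2π} 10^2 dx] = (1/(2π)) · (16π + 100π) = (16 + 100)/2 = 58.
So Σ_{n ∈ Z} |c_n|^2 = 58.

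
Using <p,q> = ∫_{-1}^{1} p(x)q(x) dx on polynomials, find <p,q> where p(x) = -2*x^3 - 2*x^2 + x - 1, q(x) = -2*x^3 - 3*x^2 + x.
<p,q> = 484/105

Expand the product: p(x)·q(x) = 4*x^6 + 10*x^5 + 2*x^4 - 3*x^3 + 4*x^2 - x.
∫_{-1}^{1} of each monomial x^k gives [2/(k+1) if k even, 0 if k odd]. Integrating term-by-term (or equivalently evaluating the antiderivative F(x) = 4*x^7/7 + 5*x^6/3 + 2*x^5/5 - 3*x^4/4 + 4*x^3/3 - x^2/2 at the endpoints):
  F(1) − F(−1) = 381/140 − (-793/420) = 484/105.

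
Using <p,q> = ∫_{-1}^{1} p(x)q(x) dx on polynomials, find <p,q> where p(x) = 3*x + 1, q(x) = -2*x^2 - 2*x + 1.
<p,q> = -10/3

Expand the product: p(x)·q(x) = -6*x^3 - 8*x^2 + x + 1.
∫_{-1}^{1} of each monomial x^k gives [2/(k+1) if k even, 0 if k odd]. Integrating term-by-term (or equivalently evaluating the antiderivative F(x) = -3*x^4/2 - 8*x^3/3 + x^2/2 + x at the endpoints):
  F(1) − F(−1) = -8/3 − (2/3) = -10/3.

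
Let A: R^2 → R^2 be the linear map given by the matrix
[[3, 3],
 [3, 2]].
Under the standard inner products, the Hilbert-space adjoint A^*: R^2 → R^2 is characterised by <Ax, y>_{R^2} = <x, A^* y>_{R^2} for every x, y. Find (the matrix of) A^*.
A^* = A^T =
[[3, 3],
 [3, 2]]

For real matrices with standard dot products, the defining identity <Ax, y> = <x, A^* y> gives (Ax)^T y = x^T (A^*) y, i.e. x^T A^T y = x^T (A^*) y. Since this holds for all x, y, we must have A^* = A^T. Therefore
A^* =
[[3, 3],
 [3, 2]].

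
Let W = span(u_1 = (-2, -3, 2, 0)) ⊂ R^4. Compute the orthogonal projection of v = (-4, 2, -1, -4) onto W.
proj_W(v) = (0, 0, 0, 0)

Set up U = [u_1 | ... | u_1] ∈ R^(4×1). The projector onto W = col(U) is P = U (U^T U)^(-1) U^T.
Compute U^T U =
  [17],
and U^T v = (0).
Solve U^T U · c = U^T v for the coefficients: c = (0). The projection is proj_W(v) = U c.
Check: (v - proj_W(v)) · u_1 = 0  (should be 0).
Result: proj_W(v) = (0, 0, 0, 0).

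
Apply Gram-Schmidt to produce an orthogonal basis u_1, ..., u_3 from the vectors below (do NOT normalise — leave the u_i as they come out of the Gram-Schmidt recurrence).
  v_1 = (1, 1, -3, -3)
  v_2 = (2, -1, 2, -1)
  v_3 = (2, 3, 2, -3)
Orthogonal basis:
  u_1 = (1, 1, -3, -3)
  u_2 = (21/10, -9/10, 17/10, -13/10)
  u_3 = (-2/7, 167/49, 82/49, -31/49)

Apply the Gram-Schmidt recurrence
  u_1 = v_1
  u_i = v_i − Σ_{j<i} ((v_i · u_j) / (u_j · u_j)) · u_j.

Step by step this gives:
  u_1 = (1, 1, -3, -3)
  u_2 = (21/10, -9/10, 17/10, -13/10)
  u_3 = (-2/7, 167/49, 82/49, -31/49)

Orthogonality check:
  u_2 · u_1 = 0 (should be 0)
  u_3 · u_1 = 0 (should be 0)
  u_3 · u_2 = 0 (should be 0)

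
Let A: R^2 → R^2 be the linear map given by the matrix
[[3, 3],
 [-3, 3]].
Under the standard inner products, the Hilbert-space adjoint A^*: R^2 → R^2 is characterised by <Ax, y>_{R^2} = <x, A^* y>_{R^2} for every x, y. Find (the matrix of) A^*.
A^* = A^T =
[[3, -3],
 [3, 3]]

For real matrices with standard dot products, the defining identity <Ax, y> = <x, A^* y> gives (Ax)^T y = x^T (A^*) y, i.e. x^T A^T y = x^T (A^*) y. Since this holds for all x, y, we must have A^* = A^T. Therefore
A^* =
[[3, -3],
 [3, 3]].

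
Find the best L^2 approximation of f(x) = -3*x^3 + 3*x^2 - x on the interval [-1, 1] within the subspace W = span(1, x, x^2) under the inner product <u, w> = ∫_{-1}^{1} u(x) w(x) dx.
g(x) = 3*x^2 - 14*x/5

The best approximation g ∈ W is the orthogonal projection of f onto W. Writing g = a_0 + a_1 x + a_2 x^2, the coefficients solve the normal equations G · a = b where
  G_{ij} = <φ_i, φ_j> and b_i = <f, φ_i>, with φ_0 = 1, φ_1 = x, φ_2 = x^2.
G =
  [2, 0, 2/3]
  [0, 2/3, 0]
  [2/3, 0, 2/5],
b = (2, -28/15, 6/5).
Solving gives a_0 = 0, a_1 = -14/5, a_2 = 3, so
  g(x) = 3*x^2 - 14*x/5.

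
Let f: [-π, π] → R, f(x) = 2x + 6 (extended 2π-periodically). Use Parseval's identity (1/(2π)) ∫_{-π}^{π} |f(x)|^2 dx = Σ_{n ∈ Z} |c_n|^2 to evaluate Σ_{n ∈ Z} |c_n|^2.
Σ |c_n|^2 = 4π^2/3 + 36

Expand and integrate term by term over [-π, π]:
  ∫ (2x)^2 dx = 4·(2π^3/3); ∫ 2·2·(6)·x dx = 0 (odd integrand); ∫ 6^2 dx = 36·2π.
So (1/(2π)) ∫_{-π}^{π} (2x + 6)^2 dx = 4π^2/3 + 36 = 4π^2/3 + 36.
Parseval ⇒ Σ |c_n|^2 = 4π^2/3 + 36.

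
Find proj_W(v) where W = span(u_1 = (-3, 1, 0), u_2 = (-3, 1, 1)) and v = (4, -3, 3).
proj_W(v) = (9/2, -3/2, 3)

Set up U = [u_1 | ... | u_2] ∈ R^(3×2). The projector onto W = col(U) is P = U (U^T U)^(-1) U^T.
Compute U^T U =
  [10, 10]
  [10, 11],
and U^T v = (-15, -12).
Solve U^T U · c = U^T v for the coefficients: c = (-9/2, 3). The projection is proj_W(v) = U c.
Check: (v - proj_W(v)) · u_1 = 0  (should be 0).
Check: (v - proj_W(v)) · u_2 = 0  (should be 0).
Result: proj_W(v) = (9/2, -3/2, 3).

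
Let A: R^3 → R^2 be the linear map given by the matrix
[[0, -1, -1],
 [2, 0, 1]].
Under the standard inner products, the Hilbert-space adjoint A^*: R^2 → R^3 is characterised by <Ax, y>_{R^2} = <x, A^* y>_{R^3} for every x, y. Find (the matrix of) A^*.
A^* = A^T =
[[0, 2],
 [-1, 0],
 [-1, 1]]

For real matrices with standard dot products, the defining identity <Ax, y> = <x, A^* y> gives (Ax)^T y = x^T (A^*) y, i.e. x^T A^T y = x^T (A^*) y. Since this holds for all x, y, we must have A^* = A^T. Therefore
A^* =
[[0, 2],
 [-1, 0],
 [-1, 1]].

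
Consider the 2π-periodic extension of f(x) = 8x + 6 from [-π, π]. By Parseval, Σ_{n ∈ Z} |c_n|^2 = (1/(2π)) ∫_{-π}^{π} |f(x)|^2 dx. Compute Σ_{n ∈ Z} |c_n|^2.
Σ |c_n|^2 = 64π^2/3 + 36

Expand and integrate term by term over [-π, π]:
  ∫ (8x)^2 dx = 64·(2π^3/3); ∫ 2·8·(6)·x dx = 0 (odd integrand); ∫ 6^2 dx = 36·2π.
So (1/(2π)) ∫_{-π}^{π} (8x + 6)^2 dx = 64π^2/3 + 36 = 64π^2/3 + 36.
Parseval ⇒ Σ |c_n|^2 = 64π^2/3 + 36.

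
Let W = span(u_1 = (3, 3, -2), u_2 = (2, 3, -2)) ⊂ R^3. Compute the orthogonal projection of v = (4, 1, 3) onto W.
proj_W(v) = (4, -9/13, 6/13)

Set up U = [u_1 | ... | u_2] ∈ R^(3×2). The projector onto W = col(U) is P = U (U^T U)^(-1) U^T.
Compute U^T U =
  [22, 19]
  [19, 17],
and U^T v = (9, 5).
Solve U^T U · c = U^T v for the coefficients: c = (58/13, -61/13). The projection is proj_W(v) = U c.
Check: (v - proj_W(v)) · u_1 = 0  (should be 0).
Check: (v - proj_W(v)) · u_2 = 0  (should be 0).
Result: proj_W(v) = (4, -9/13, 6/13).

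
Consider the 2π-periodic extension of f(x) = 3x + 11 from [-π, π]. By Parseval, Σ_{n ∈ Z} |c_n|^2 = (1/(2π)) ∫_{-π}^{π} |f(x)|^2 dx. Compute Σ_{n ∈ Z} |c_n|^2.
Σ |c_n|^2 = 3π^2 + 121

Expand and integrate term by term over [-π, π]:
  ∫ (3x)^2 dx = 9·(2π^3/3); ∫ 2·3·(11)·x dx = 0 (odd integrand); ∫ 11^2 dx = 121·2π.
So (1/(2π)) ∫_{-π}^{π} (3x + 11)^2 dx = 9π^2/3 + 121 = 3π^2 + 121.
Parseval ⇒ Σ |c_n|^2 = 3π^2 + 121.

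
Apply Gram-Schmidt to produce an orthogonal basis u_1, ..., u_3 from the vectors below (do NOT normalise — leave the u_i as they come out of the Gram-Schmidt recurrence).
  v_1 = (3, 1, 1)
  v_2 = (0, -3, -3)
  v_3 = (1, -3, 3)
Orthogonal basis:
  u_1 = (3, 1, 1)
  u_2 = (18/11, -27/11, -27/11)
  u_3 = (0, -3, 3)

Apply the Gram-Schmidt recurrence
  u_1 = v_1
  u_i = v_i − Σ_{j<i} ((v_i · u_j) / (u_j · u_j)) · u_j.

Step by step this gives:
  u_1 = (3, 1, 1)
  u_2 = (18/11, -27/11, -27/11)
  u_3 = (0, -3, 3)

Orthogonality check:
  u_2 · u_1 = 0 (should be 0)
  u_3 · u_1 = 0 (should be 0)
  u_3 · u_2 = 0 (should be 0)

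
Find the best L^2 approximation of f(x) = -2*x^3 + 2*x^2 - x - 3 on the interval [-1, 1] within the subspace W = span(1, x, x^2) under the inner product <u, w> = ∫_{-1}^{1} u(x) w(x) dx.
g(x) = 2*x^2 - 11*x/5 - 3

The best approximation g ∈ W is the orthogonal projection of f onto W. Writing g = a_0 + a_1 x + a_2 x^2, the coefficients solve the normal equations G · a = b where
  G_{ij} = <φ_i, φ_j> and b_i = <f, φ_i>, with φ_0 = 1, φ_1 = x, φ_2 = x^2.
G =
  [2, 0, 2/3]
  [0, 2/3, 0]
  [2/3, 0, 2/5],
b = (-14/3, -22/15, -6/5).
Solving gives a_0 = -3, a_1 = -11/5, a_2 = 2, so
  g(x) = 2*x^2 - 11*x/5 - 3.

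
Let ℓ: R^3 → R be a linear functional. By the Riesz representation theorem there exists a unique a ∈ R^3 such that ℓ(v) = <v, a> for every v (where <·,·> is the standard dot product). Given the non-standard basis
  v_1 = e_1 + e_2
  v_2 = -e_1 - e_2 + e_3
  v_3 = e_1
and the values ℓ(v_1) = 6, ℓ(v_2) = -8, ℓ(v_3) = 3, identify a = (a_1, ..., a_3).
a = (3, 3, -2)

Write a = (a_1, ..., a_3) in the standard basis. For each basis vector v_i, ℓ(v_i) = <v_i, a> is a linear equation in the a_j's. Collect the n equations into a matrix system V a = ℓ, where row i of V is v_i (expressed in the standard basis). Since V is invertible (lower-triangular with 1s on the diagonal, up to permutation), solve by back-substitution:
  V =
[[1, 1, 0],
 [-1, -1, 1],
 [1, 0, 0]]
  V a = (6, -8, 3)
Solving gives a = (3, 3, -2).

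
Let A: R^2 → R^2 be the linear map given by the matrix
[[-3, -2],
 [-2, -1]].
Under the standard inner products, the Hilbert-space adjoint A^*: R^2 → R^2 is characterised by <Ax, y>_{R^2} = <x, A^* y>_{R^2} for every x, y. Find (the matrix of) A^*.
A^* = A^T =
[[-3, -2],
 [-2, -1]]

For real matrices with standard dot products, the defining identity <Ax, y> = <x, A^* y> gives (Ax)^T y = x^T (A^*) y, i.e. x^T A^T y = x^T (A^*) y. Since this holds for all x, y, we must have A^* = A^T. Therefore
A^* =
[[-3, -2],
 [-2, -1]].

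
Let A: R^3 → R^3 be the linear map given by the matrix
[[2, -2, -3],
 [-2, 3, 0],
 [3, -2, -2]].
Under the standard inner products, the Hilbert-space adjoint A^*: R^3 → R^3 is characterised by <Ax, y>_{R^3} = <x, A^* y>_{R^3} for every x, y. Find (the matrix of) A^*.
A^* = A^T =
[[2, -2, 3],
 [-2, 3, -2],
 [-3, 0, -2]]

For real matrices with standard dot products, the defining identity <Ax, y> = <x, A^* y> gives (Ax)^T y = x^T (A^*) y, i.e. x^T A^T y = x^T (A^*) y. Since this holds for all x, y, we must have A^* = A^T. Therefore
A^* =
[[2, -2, 3],
 [-2, 3, -2],
 [-3, 0, -2]].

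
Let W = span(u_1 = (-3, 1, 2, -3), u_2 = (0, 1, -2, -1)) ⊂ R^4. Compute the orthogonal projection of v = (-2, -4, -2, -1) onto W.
proj_W(v) = (-3/23, 29/138, -17/69, -41/138)

Set up U = [u_1 | ... | u_2] ∈ R^(4×2). The projector onto W = col(U) is P = U (U^T U)^(-1) U^T.
Compute U^T U =
  [23, 0]
  [0, 6],
and U^T v = (1, 1).
Solve U^T U · c = U^T v for the coefficients: c = (1/23, 1/6). The projection is proj_W(v) = U c.
Check: (v - proj_W(v)) · u_1 = 0  (should be 0).
Check: (v - proj_W(v)) · u_2 = 0  (should be 0).
Result: proj_W(v) = (-3/23, 29/138, -17/69, -41/138).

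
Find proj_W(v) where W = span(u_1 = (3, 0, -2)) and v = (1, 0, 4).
proj_W(v) = (-15/13, 0, 10/13)

Set up U = [u_1 | ... | u_1] ∈ R^(3×1). The projector onto W = col(U) is P = U (U^T U)^(-1) U^T.
Compute U^T U =
  [13],
and U^T v = (-5).
Solve U^T U · c = U^T v for the coefficients: c = (-5/13). The projection is proj_W(v) = U c.
Check: (v - proj_W(v)) · u_1 = 0  (should be 0).
Result: proj_W(v) = (-15/13, 0, 10/13).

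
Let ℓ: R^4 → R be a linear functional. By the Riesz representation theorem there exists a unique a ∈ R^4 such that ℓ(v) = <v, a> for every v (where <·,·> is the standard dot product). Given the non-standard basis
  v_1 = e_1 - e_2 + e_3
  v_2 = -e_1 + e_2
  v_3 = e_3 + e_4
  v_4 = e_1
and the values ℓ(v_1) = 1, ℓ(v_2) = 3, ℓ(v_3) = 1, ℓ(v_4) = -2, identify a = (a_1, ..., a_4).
a = (-2, 1, 4, -3)

Write a = (a_1, ..., a_4) in the standard basis. For each basis vector v_i, ℓ(v_i) = <v_i, a> is a linear equation in the a_j's. Collect the n equations into a matrix system V a = ℓ, where row i of V is v_i (expressed in the standard basis). Since V is invertible (lower-triangular with 1s on the diagonal, up to permutation), solve by back-substitution:
  V =
[[1, -1, 1, 0],
 [-1, 1, 0, 0],
 [0, 0, 1, 1],
 [1, 0, 0, 0]]
  V a = (1, 3, 1, -2)
Solving gives a = (-2, 1, 4, -3).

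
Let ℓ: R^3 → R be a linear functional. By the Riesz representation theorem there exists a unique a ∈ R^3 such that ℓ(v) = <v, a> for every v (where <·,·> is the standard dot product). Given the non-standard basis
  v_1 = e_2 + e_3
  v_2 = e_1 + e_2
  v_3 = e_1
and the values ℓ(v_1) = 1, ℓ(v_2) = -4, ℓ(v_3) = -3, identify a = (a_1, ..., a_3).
a = (-3, -1, 2)

Write a = (a_1, ..., a_3) in the standard basis. For each basis vector v_i, ℓ(v_i) = <v_i, a> is a linear equation in the a_j's. Collect the n equations into a matrix system V a = ℓ, where row i of V is v_i (expressed in the standard basis). Since V is invertible (lower-triangular with 1s on the diagonal, up to permutation), solve by back-substitution:
  V =
[[0, 1, 1],
 [1, 1, 0],
 [1, 0, 0]]
  V a = (1, -4, -3)
Solving gives a = (-3, -1, 2).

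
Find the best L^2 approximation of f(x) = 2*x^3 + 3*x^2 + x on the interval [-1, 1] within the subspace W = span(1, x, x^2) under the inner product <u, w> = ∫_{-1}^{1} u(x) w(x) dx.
g(x) = 3*x^2 + 11*x/5

The best approximation g ∈ W is the orthogonal projection of f onto W. Writing g = a_0 + a_1 x + a_2 x^2, the coefficients solve the normal equations G · a = b where
  G_{ij} = <φ_i, φ_j> and b_i = <f, φ_i>, with φ_0 = 1, φ_1 = x, φ_2 = x^2.
G =
  [2, 0, 2/3]
  [0, 2/3, 0]
  [2/3, 0, 2/5],
b = (2, 22/15, 6/5).
Solving gives a_0 = 0, a_1 = 11/5, a_2 = 3, so
  g(x) = 3*x^2 + 11*x/5.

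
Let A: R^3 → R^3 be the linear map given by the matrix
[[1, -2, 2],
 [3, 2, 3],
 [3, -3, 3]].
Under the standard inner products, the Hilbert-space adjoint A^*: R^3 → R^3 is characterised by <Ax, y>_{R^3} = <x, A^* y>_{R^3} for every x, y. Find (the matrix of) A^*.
A^* = A^T =
[[1, 3, 3],
 [-2, 2, -3],
 [2, 3, 3]]

For real matrices with standard dot products, the defining identity <Ax, y> = <x, A^* y> gives (Ax)^T y = x^T (A^*) y, i.e. x^T A^T y = x^T (A^*) y. Since this holds for all x, y, we must have A^* = A^T. Therefore
A^* =
[[1, 3, 3],
 [-2, 2, -3],
 [2, 3, 3]].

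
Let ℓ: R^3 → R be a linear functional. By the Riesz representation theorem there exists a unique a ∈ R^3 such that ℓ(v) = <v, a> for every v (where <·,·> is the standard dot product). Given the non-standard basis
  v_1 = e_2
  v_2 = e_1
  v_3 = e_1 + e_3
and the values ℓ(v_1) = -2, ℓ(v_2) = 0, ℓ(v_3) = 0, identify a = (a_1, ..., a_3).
a = (0, -2, 0)

Write a = (a_1, ..., a_3) in the standard basis. For each basis vector v_i, ℓ(v_i) = <v_i, a> is a linear equation in the a_j's. Collect the n equations into a matrix system V a = ℓ, where row i of V is v_i (expressed in the standard basis). Since V is invertible (lower-triangular with 1s on the diagonal, up to permutation), solve by back-substitution:
  V =
[[0, 1, 0],
 [1, 0, 0],
 [1, 0, 1]]
  V a = (-2, 0, 0)
Solving gives a = (0, -2, 0).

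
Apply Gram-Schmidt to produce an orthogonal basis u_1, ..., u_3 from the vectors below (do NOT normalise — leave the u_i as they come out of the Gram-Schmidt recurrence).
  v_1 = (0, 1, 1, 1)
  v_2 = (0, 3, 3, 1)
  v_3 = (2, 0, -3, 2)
Orthogonal basis:
  u_1 = (0, 1, 1, 1)
  u_2 = (0, 2/3, 2/3, -4/3)
  u_3 = (2, 3/2, -3/2, 0)

Apply the Gram-Schmidt recurrence
  u_1 = v_1
  u_i = v_i − Σ_{j<i} ((v_i · u_j) / (u_j · u_j)) · u_j.

Step by step this gives:
  u_1 = (0, 1, 1, 1)
  u_2 = (0, 2/3, 2/3, -4/3)
  u_3 = (2, 3/2, -3/2, 0)

Orthogonality check:
  u_2 · u_1 = 0 (should be 0)
  u_3 · u_1 = 0 (should be 0)
  u_3 · u_2 = 0 (should be 0)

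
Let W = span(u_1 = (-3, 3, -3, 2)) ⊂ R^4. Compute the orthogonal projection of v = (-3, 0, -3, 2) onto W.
proj_W(v) = (-66/31, 66/31, -66/31, 44/31)

Set up U = [u_1 | ... | u_1] ∈ R^(4×1). The projector onto W = col(U) is P = U (U^T U)^(-1) U^T.
Compute U^T U =
  [31],
and U^T v = (22).
Solve U^T U · c = U^T v for the coefficients: c = (22/31). The projection is proj_W(v) = U c.
Check: (v - proj_W(v)) · u_1 = 0  (should be 0).
Result: proj_W(v) = (-66/31, 66/31, -66/31, 44/31).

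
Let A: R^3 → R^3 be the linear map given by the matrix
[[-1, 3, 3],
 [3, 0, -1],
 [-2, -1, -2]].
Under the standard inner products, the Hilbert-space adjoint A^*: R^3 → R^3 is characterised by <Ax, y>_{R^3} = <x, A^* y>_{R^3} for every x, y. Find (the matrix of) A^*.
A^* = A^T =
[[-1, 3, -2],
 [3, 0, -1],
 [3, -1, -2]]

For real matrices with standard dot products, the defining identity <Ax, y> = <x, A^* y> gives (Ax)^T y = x^T (A^*) y, i.e. x^T A^T y = x^T (A^*) y. Since this holds for all x, y, we must have A^* = A^T. Therefore
A^* =
[[-1, 3, -2],
 [3, 0, -1],
 [3, -1, -2]].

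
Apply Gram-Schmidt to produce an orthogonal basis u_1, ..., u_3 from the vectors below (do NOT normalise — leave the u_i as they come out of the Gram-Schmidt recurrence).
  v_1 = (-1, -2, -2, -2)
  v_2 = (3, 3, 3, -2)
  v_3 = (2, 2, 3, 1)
Orthogonal basis:
  u_1 = (-1, -2, -2, -2)
  u_2 = (28/13, 17/13, 17/13, -48/13)
  u_3 = (10/47, -55/94, 39/94, 3/47)

Apply the Gram-Schmidt recurrence
  u_1 = v_1
  u_i = v_i − Σ_{j<i} ((v_i · u_j) / (u_j · u_j)) · u_j.

Step by step this gives:
  u_1 = (-1, -2, -2, -2)
  u_2 = (28/13, 17/13, 17/13, -48/13)
  u_3 = (10/47, -55/94, 39/94, 3/47)

Orthogonality check:
  u_2 · u_1 = 0 (should be 0)
  u_3 · u_1 = 0 (should be 0)
  u_3 · u_2 = 0 (should be 0)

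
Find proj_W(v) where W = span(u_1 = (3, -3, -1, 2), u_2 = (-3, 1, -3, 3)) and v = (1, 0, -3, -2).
proj_W(v) = (30/127, -162/635, -74/635, 26/127)

Set up U = [u_1 | ... | u_2] ∈ R^(4×2). The projector onto W = col(U) is P = U (U^T U)^(-1) U^T.
Compute U^T U =
  [23, -3]
  [-3, 28],
and U^T v = (2, 0).
Solve U^T U · c = U^T v for the coefficients: c = (56/635, 6/635). The projection is proj_W(v) = U c.
Check: (v - proj_W(v)) · u_1 = 0  (should be 0).
Check: (v - proj_W(v)) · u_2 = 0  (should be 0).
Result: proj_W(v) = (30/127, -162/635, -74/635, 26/127).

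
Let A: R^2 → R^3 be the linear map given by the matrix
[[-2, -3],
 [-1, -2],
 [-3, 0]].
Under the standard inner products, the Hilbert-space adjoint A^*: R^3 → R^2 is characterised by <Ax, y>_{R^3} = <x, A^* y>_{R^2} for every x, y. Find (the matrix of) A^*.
A^* = A^T =
[[-2, -1, -3],
 [-3, -2, 0]]

For real matrices with standard dot products, the defining identity <Ax, y> = <x, A^* y> gives (Ax)^T y = x^T (A^*) y, i.e. x^T A^T y = x^T (A^*) y. Since this holds for all x, y, we must have A^* = A^T. Therefore
A^* =
[[-2, -1, -3],
 [-3, -2, 0]].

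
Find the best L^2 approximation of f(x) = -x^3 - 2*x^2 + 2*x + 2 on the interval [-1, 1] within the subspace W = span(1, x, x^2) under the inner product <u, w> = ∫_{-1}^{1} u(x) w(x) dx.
g(x) = -2*x^2 + 7*x/5 + 2

The best approximation g ∈ W is the orthogonal projection of f onto W. Writing g = a_0 + a_1 x + a_2 x^2, the coefficients solve the normal equations G · a = b where
  G_{ij} = <φ_i, φ_j> and b_i = <f, φ_i>, with φ_0 = 1, φ_1 = x, φ_2 = x^2.
G =
  [2, 0, 2/3]
  [0, 2/3, 0]
  [2/3, 0, 2/5],
b = (8/3, 14/15, 8/15).
Solving gives a_0 = 2, a_1 = 7/5, a_2 = -2, so
  g(x) = -2*x^2 + 7*x/5 + 2.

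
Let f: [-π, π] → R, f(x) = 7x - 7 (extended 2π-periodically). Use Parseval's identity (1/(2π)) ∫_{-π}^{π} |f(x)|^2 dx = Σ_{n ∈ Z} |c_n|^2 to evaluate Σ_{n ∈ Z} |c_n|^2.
Σ |c_n|^2 = 49π^2/3 + 49

Expand and integrate term by term over [-π, π]:
  ∫ (7x)^2 dx = 49·(2π^3/3); ∫ 2·7·(-7)·x dx = 0 (odd integrand); ∫ (-7)^2 dx = 49·2π.
So (1/(2π)) ∫_{-π}^{π} (7x - 7)^2 dx = 49π^2/3 + 49 = 49π^2/3 + 49.
Parseval ⇒ Σ |c_n|^2 = 49π^2/3 + 49.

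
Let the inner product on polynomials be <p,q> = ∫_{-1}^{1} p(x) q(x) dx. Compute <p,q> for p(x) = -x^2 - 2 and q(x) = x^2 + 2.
<p,q> = -166/15

Expand the product: p(x)·q(x) = -x^4 - 4*x^2 - 4.
∫_{-1}^{1} of each monomial x^k gives [2/(k+1) if k even, 0 if k odd]. Integrating term-by-term (or equivalently evaluating the antiderivative F(x) = -x^5/5 - 4*x^3/3 - 4*x at the endpoints):
  F(1) − F(−1) = -83/15 − (83/15) = -166/15.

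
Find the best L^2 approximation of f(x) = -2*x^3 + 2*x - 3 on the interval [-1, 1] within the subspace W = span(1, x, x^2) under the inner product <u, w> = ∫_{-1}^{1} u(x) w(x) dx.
g(x) = 4*x/5 - 3

The best approximation g ∈ W is the orthogonal projection of f onto W. Writing g = a_0 + a_1 x + a_2 x^2, the coefficients solve the normal equations G · a = b where
  G_{ij} = <φ_i, φ_j> and b_i = <f, φ_i>, with φ_0 = 1, φ_1 = x, φ_2 = x^2.
G =
  [2, 0, 2/3]
  [0, 2/3, 0]
  [2/3, 0, 2/5],
b = (-6, 8/15, -2).
Solving gives a_0 = -3, a_1 = 4/5, a_2 = 0, so
  g(x) = 4*x/5 - 3.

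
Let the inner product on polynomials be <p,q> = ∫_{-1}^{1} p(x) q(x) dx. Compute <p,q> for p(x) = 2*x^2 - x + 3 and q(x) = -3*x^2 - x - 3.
<p,q> = -446/15

Expand the product: p(x)·q(x) = -6*x^4 + x^3 - 14*x^2 - 9.
∫_{-1}^{1} of each monomial x^k gives [2/(k+1) if k even, 0 if k odd]. Integrating term-by-term (or equivalently evaluating the antiderivative F(x) = -6*x^5/5 + x^4/4 - 14*x^3/3 - 9*x at the endpoints):
  F(1) − F(−1) = -877/60 − (907/60) = -446/15.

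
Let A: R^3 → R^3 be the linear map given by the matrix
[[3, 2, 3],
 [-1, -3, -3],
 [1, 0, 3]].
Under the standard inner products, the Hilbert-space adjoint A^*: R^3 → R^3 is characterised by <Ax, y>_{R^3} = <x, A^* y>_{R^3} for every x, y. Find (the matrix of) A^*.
A^* = A^T =
[[3, -1, 1],
 [2, -3, 0],
 [3, -3, 3]]

For real matrices with standard dot products, the defining identity <Ax, y> = <x, A^* y> gives (Ax)^T y = x^T (A^*) y, i.e. x^T A^T y = x^T (A^*) y. Since this holds for all x, y, we must have A^* = A^T. Therefore
A^* =
[[3, -1, 1],
 [2, -3, 0],
 [3, -3, 3]].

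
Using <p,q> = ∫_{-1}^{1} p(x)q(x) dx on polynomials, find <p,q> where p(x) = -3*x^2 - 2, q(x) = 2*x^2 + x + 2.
<p,q> = -256/15

Expand the product: p(x)·q(x) = -6*x^4 - 3*x^3 - 10*x^2 - 2*x - 4.
∫_{-1}^{1} of each monomial x^k gives [2/(k+1) if k even, 0 if k odd]. Integrating term-by-term (or equivalently evaluating the antiderivative F(x) = -6*x^5/5 - 3*x^4/4 - 10*x^3/3 - x^2 - 4*x at the endpoints):
  F(1) − F(−1) = -617/60 − (407/60) = -256/15.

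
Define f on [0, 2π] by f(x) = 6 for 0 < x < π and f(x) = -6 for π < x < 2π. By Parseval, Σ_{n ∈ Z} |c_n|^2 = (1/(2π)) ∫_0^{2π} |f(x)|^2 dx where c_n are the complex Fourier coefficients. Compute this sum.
Σ |c_n|^2 = 36

Parseval equates the L^2 energy of f (normalised by 1/(2π)) with the ℓ^2 sum of its Fourier coefficients: (1/(2π)) ∫_0^{2π} |f|^2 = Σ |c_n|^2.
Compute the left side: (1/(2π)) [∫_0^π 6^2 dx + ∫_π^{2π} (-6)^2 dx] = (1/(2π)) · (36π + 36π) = (36 + 36)/2 = 36.
So Σ_{n ∈ Z} |c_n|^2 = 36.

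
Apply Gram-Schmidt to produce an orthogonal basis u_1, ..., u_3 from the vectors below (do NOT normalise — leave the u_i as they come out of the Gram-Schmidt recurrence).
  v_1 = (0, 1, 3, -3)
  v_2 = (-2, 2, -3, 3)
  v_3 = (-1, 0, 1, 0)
Orthogonal basis:
  u_1 = (0, 1, 3, -3)
  u_2 = (-2, 54/19, -9/19, 9/19)
  u_3 = (-90/119, -60/119, 139/238, 99/238)

Apply the Gram-Schmidt recurrence
  u_1 = v_1
  u_i = v_i − Σ_{j<i} ((v_i · u_j) / (u_j · u_j)) · u_j.

Step by step this gives:
  u_1 = (0, 1, 3, -3)
  u_2 = (-2, 54/19, -9/19, 9/19)
  u_3 = (-90/119, -60/119, 139/238, 99/238)

Orthogonality check:
  u_2 · u_1 = 0 (should be 0)
  u_3 · u_1 = 0 (should be 0)
  u_3 · u_2 = 0 (should be 0)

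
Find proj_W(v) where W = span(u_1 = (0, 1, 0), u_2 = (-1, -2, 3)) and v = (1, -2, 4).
proj_W(v) = (-11/10, -2, 33/10)

Set up U = [u_1 | ... | u_2] ∈ R^(3×2). The projector onto W = col(U) is P = U (U^T U)^(-1) U^T.
Compute U^T U =
  [1, -2]
  [-2, 14],
and U^T v = (-2, 15).
Solve U^T U · c = U^T v for the coefficients: c = (1/5, 11/10). The projection is proj_W(v) = U c.
Check: (v - proj_W(v)) · u_1 = 0  (should be 0).
Check: (v - proj_W(v)) · u_2 = 0  (should be 0).
Result: proj_W(v) = (-11/10, -2, 33/10).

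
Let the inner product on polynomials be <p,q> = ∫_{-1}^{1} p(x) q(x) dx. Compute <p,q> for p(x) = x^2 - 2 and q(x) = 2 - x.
<p,q> = -20/3

Expand the product: p(x)·q(x) = -x^3 + 2*x^2 + 2*x - 4.
∫_{-1}^{1} of each monomial x^k gives [2/(k+1) if k even, 0 if k odd]. Integrating term-by-term (or equivalently evaluating the antiderivative F(x) = -x^4/4 + 2*x^3/3 + x^2 - 4*x at the endpoints):
  F(1) − F(−1) = -31/12 − (49/12) = -20/3.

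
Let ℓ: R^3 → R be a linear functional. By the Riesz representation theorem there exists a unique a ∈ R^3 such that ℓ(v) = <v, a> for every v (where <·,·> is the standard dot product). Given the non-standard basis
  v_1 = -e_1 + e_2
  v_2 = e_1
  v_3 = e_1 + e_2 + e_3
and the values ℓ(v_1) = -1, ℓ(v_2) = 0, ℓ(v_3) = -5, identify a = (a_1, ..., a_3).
a = (0, -1, -4)

Write a = (a_1, ..., a_3) in the standard basis. For each basis vector v_i, ℓ(v_i) = <v_i, a> is a linear equation in the a_j's. Collect the n equations into a matrix system V a = ℓ, where row i of V is v_i (expressed in the standard basis). Since V is invertible (lower-triangular with 1s on the diagonal, up to permutation), solve by back-substitution:
  V =
[[-1, 1, 0],
 [1, 0, 0],
 [1, 1, 1]]
  V a = (-1, 0, -5)
Solving gives a = (0, -1, -4).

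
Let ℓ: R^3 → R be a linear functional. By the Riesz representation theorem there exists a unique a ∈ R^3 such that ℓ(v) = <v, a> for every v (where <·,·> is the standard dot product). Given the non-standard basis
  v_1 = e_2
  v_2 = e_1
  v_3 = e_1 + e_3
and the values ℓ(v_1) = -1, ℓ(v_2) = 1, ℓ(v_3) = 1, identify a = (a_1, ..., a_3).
a = (1, -1, 0)

Write a = (a_1, ..., a_3) in the standard basis. For each basis vector v_i, ℓ(v_i) = <v_i, a> is a linear equation in the a_j's. Collect the n equations into a matrix system V a = ℓ, where row i of V is v_i (expressed in the standard basis). Since V is invertible (lower-triangular with 1s on the diagonal, up to permutation), solve by back-substitution:
  V =
[[0, 1, 0],
 [1, 0, 0],
 [1, 0, 1]]
  V a = (-1, 1, 1)
Solving gives a = (1, -1, 0).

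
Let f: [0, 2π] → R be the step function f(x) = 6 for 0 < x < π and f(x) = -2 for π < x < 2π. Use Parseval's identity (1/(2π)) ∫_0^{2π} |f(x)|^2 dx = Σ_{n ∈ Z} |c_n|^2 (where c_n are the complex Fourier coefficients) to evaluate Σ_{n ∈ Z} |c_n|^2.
Σ |c_n|^2 = 20

Parseval equates the L^2 energy of f (normalised by 1/(2π)) with the ℓ^2 sum of its Fourier coefficients: (1/(2π)) ∫_0^{2π} |f|^2 = Σ |c_n|^2.
Compute the left side: (1/(2π)) [∫_0^π 6^2 dx + ∫_π^{2π} (-2)^2 dx] = (1/(2π)) · (36π + 4π) = (36 + 4)/2 = 20.
So Σ_{n ∈ Z} |c_n|^2 = 20.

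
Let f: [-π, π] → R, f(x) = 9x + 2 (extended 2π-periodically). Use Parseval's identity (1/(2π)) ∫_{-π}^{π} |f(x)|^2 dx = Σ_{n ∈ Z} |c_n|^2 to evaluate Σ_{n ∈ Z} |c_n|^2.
Σ |c_n|^2 = 27π^2 + 4

Expand and integrate term by term over [-π, π]:
  ∫ (9x)^2 dx = 81·(2π^3/3); ∫ 2·9·(2)·x dx = 0 (odd integrand); ∫ 2^2 dx = 4·2π.
So (1/(2π)) ∫_{-π}^{π} (9x + 2)^2 dx = 81π^2/3 + 4 = 27π^2 + 4.
Parseval ⇒ Σ |c_n|^2 = 27π^2 + 4.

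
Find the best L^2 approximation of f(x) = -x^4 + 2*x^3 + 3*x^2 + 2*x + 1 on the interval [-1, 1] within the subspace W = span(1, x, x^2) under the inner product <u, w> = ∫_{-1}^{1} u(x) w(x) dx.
g(x) = 15*x^2/7 + 16*x/5 + 38/35

The best approximation g ∈ W is the orthogonal projection of f onto W. Writing g = a_0 + a_1 x + a_2 x^2, the coefficients solve the normal equations G · a = b where
  G_{ij} = <φ_i, φ_j> and b_i = <f, φ_i>, with φ_0 = 1, φ_1 = x, φ_2 = x^2.
G =
  [2, 0, 2/3]
  [0, 2/3, 0]
  [2/3, 0, 2/5],
b = (18/5, 32/15, 166/105).
Solving gives a_0 = 38/35, a_1 = 16/5, a_2 = 15/7, so
  g(x) = 15*x^2/7 + 16*x/5 + 38/35.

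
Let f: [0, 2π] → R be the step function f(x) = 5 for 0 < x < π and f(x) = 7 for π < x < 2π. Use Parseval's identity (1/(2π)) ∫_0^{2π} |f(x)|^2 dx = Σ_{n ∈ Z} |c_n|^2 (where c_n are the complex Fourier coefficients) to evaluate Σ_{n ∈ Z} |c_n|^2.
Σ |c_n|^2 = 37

Parseval equates the L^2 energy of f (normalised by 1/(2π)) with the ℓ^2 sum of its Fourier coefficients: (1/(2π)) ∫_0^{2π} |f|^2 = Σ |c_n|^2.
Compute the left side: (1/(2π)) [∫_0^π 5^2 dx + ∫_π^{2π} 7^2 dx] = (1/(2π)) · (25π + 49π) = (25 + 49)/2 = 37.
So Σ_{n ∈ Z} |c_n|^2 = 37.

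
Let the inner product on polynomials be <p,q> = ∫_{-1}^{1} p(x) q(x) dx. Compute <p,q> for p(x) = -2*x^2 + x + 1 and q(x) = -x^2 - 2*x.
<p,q> = -6/5

Expand the product: p(x)·q(x) = 2*x^4 + 3*x^3 - 3*x^2 - 2*x.
∫_{-1}^{1} of each monomial x^k gives [2/(k+1) if k even, 0 if k odd]. Integrating term-by-term (or equivalently evaluating the antiderivative F(x) = 2*x^5/5 + 3*x^4/4 - x^3 - x^2 at the endpoints):
  F(1) − F(−1) = -17/20 − (7/20) = -6/5.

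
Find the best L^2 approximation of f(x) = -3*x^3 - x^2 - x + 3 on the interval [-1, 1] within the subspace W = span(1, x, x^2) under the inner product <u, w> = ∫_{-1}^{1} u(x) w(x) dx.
g(x) = -x^2 - 14*x/5 + 3

The best approximation g ∈ W is the orthogonal projection of f onto W. Writing g = a_0 + a_1 x + a_2 x^2, the coefficients solve the normal equations G · a = b where
  G_{ij} = <φ_i, φ_j> and b_i = <f, φ_i>, with φ_0 = 1, φ_1 = x, φ_2 = x^2.
G =
  [2, 0, 2/3]
  [0, 2/3, 0]
  [2/3, 0, 2/5],
b = (16/3, -28/15, 8/5).
Solving gives a_0 = 3, a_1 = -14/5, a_2 = -1, so
  g(x) = -x^2 - 14*x/5 + 3.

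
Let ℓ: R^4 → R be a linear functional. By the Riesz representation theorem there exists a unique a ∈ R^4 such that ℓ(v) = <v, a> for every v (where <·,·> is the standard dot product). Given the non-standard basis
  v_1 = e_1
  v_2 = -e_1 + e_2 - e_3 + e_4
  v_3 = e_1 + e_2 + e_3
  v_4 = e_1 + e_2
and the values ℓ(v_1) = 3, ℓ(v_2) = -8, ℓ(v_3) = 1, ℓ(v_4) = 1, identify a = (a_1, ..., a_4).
a = (3, -2, 0, -3)

Write a = (a_1, ..., a_4) in the standard basis. For each basis vector v_i, ℓ(v_i) = <v_i, a> is a linear equation in the a_j's. Collect the n equations into a matrix system V a = ℓ, where row i of V is v_i (expressed in the standard basis). Since V is invertible (lower-triangular with 1s on the diagonal, up to permutation), solve by back-substitution:
  V =
[[1, 0, 0, 0],
 [-1, 1, -1, 1],
 [1, 1, 1, 0],
 [1, 1, 0, 0]]
  V a = (3, -8, 1, 1)
Solving gives a = (3, -2, 0, -3).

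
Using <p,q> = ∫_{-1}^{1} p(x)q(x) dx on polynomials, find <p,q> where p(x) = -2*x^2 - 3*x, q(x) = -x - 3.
<p,q> = 6

Expand the product: p(x)·q(x) = 2*x^3 + 9*x^2 + 9*x.
∫_{-1}^{1} of each monomial x^k gives [2/(k+1) if k even, 0 if k odd]. Integrating term-by-term (or equivalently evaluating the antiderivative F(x) = x^4/2 + 3*x^3 + 9*x^2/2 at the endpoints):
  F(1) − F(−1) = 8 − (2) = 6.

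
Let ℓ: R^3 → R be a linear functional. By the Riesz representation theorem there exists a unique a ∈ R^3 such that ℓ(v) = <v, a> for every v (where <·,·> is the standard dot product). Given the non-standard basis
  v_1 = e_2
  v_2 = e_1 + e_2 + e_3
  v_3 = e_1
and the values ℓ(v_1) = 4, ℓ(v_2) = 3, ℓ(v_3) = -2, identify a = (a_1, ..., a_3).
a = (-2, 4, 1)

Write a = (a_1, ..., a_3) in the standard basis. For each basis vector v_i, ℓ(v_i) = <v_i, a> is a linear equation in the a_j's. Collect the n equations into a matrix system V a = ℓ, where row i of V is v_i (expressed in the standard basis). Since V is invertible (lower-triangular with 1s on the diagonal, up to permutation), solve by back-substitution:
  V =
[[0, 1, 0],
 [1, 1, 1],
 [1, 0, 0]]
  V a = (4, 3, -2)
Solving gives a = (-2, 4, 1).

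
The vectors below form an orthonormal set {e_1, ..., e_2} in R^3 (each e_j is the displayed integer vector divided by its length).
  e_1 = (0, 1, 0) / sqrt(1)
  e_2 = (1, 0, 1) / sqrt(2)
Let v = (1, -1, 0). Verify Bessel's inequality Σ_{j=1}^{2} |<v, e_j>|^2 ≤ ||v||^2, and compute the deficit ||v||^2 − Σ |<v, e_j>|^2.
Σ |<v, e_j>|^2 = 3/2; ||v||^2 = 2; deficit = 1/2

Write each e_j = u_j / sqrt(<u_j, u_j>) where u_j is the displayed integer vector. Then <v, e_j> = <v, u_j> / sqrt(<u_j, u_j>), so |<v, e_j>|^2 = <v, u_j>^2 / <u_j, u_j>.
Coefficients: <v, e_1> = -1/sqrt(1), <v, e_2> = 1/sqrt(2).
Square and sum: Σ |<v, e_j>|^2 = 3/2.
Compute ||v||^2 = v·v = 2.
Deficit = 2 − 3/2 = 1/2 ≥ 0, confirming Bessel's inequality. (The deficit equals ||v − Σ <v,e_j> e_j||^2, the squared distance from v to span{e_j}.)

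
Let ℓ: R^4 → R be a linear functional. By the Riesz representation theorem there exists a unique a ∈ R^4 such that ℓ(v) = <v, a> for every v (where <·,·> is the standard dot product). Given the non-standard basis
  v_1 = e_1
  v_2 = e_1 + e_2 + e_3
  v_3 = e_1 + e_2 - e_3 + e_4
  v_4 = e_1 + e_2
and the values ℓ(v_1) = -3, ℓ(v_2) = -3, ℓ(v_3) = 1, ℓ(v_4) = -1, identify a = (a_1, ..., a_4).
a = (-3, 2, -2, 0)

Write a = (a_1, ..., a_4) in the standard basis. For each basis vector v_i, ℓ(v_i) = <v_i, a> is a linear equation in the a_j's. Collect the n equations into a matrix system V a = ℓ, where row i of V is v_i (expressed in the standard basis). Since V is invertible (lower-triangular with 1s on the diagonal, up to permutation), solve by back-substitution:
  V =
[[1, 0, 0, 0],
 [1, 1, 1, 0],
 [1, 1, -1, 1],
 [1, 1, 0, 0]]
  V a = (-3, -3, 1, -1)
Solving gives a = (-3, 2, -2, 0).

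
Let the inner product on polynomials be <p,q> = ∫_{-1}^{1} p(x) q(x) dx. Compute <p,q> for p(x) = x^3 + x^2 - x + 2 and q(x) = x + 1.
<p,q> = 22/5

Expand the product: p(x)·q(x) = x^4 + 2*x^3 + x + 2.
∫_{-1}^{1} of each monomial x^k gives [2/(k+1) if k even, 0 if k odd]. Integrating term-by-term (or equivalently evaluating the antiderivative F(x) = x^5/5 + x^4/2 + x^2/2 + 2*x at the endpoints):
  F(1) − F(−1) = 16/5 − (-6/5) = 22/5.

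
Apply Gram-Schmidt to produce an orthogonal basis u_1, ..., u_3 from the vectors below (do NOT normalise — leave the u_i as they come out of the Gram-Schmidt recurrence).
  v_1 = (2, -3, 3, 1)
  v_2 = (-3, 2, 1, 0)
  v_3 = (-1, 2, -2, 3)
Orthogonal basis:
  u_1 = (2, -3, 3, 1)
  u_2 = (-51/23, 19/23, 50/23, 9/23)
  u_3 = (25/241, 123/241, -171/241, 832/241)

Apply the Gram-Schmidt recurrence
  u_1 = v_1
  u_i = v_i − Σ_{j<i} ((v_i · u_j) / (u_j · u_j)) · u_j.

Step by step this gives:
  u_1 = (2, -3, 3, 1)
  u_2 = (-51/23, 19/23, 50/23, 9/23)
  u_3 = (25/241, 123/241, -171/241, 832/241)

Orthogonality check:
  u_2 · u_1 = 0 (should be 0)
  u_3 · u_1 = 0 (should be 0)
  u_3 · u_2 = 0 (should be 0)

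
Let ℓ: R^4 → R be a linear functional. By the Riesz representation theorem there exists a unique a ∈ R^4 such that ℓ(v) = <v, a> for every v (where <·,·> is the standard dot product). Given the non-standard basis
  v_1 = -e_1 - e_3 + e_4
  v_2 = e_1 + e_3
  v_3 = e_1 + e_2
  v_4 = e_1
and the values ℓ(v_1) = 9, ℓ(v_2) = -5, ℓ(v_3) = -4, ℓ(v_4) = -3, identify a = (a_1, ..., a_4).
a = (-3, -1, -2, 4)

Write a = (a_1, ..., a_4) in the standard basis. For each basis vector v_i, ℓ(v_i) = <v_i, a> is a linear equation in the a_j's. Collect the n equations into a matrix system V a = ℓ, where row i of V is v_i (expressed in the standard basis). Since V is invertible (lower-triangular with 1s on the diagonal, up to permutation), solve by back-substitution:
  V =
[[-1, 0, -1, 1],
 [1, 0, 1, 0],
 [1, 1, 0, 0],
 [1, 0, 0, 0]]
  V a = (9, -5, -4, -3)
Solving gives a = (-3, -1, -2, 4).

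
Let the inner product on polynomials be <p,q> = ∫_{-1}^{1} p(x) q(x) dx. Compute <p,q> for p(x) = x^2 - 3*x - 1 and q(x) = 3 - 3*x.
<p,q> = 2

Expand the product: p(x)·q(x) = -3*x^3 + 12*x^2 - 6*x - 3.
∫_{-1}^{1} of each monomial x^k gives [2/(k+1) if k even, 0 if k odd]. Integrating term-by-term (or equivalently evaluating the antiderivative F(x) = -3*x^4/4 + 4*x^3 - 3*x^2 - 3*x at the endpoints):
  F(1) − F(−1) = -11/4 − (-19/4) = 2.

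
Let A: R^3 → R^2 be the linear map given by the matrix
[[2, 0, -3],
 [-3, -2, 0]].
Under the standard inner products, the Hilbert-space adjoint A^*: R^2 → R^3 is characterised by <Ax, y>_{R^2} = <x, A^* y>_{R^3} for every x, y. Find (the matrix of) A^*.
A^* = A^T =
[[2, -3],
 [0, -2],
 [-3, 0]]

For real matrices with standard dot products, the defining identity <Ax, y> = <x, A^* y> gives (Ax)^T y = x^T (A^*) y, i.e. x^T A^T y = x^T (A^*) y. Since this holds for all x, y, we must have A^* = A^T. Therefore
A^* =
[[2, -3],
 [0, -2],
 [-3, 0]].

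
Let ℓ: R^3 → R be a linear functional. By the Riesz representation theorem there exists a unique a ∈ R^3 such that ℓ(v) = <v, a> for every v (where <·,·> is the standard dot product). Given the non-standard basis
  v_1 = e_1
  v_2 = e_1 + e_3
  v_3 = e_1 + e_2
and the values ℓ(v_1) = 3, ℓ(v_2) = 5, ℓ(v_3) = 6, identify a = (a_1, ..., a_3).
a = (3, 3, 2)

Write a = (a_1, ..., a_3) in the standard basis. For each basis vector v_i, ℓ(v_i) = <v_i, a> is a linear equation in the a_j's. Collect the n equations into a matrix system V a = ℓ, where row i of V is v_i (expressed in the standard basis). Since V is invertible (lower-triangular with 1s on the diagonal, up to permutation), solve by back-substitution:
  V =
[[1, 0, 0],
 [1, 0, 1],
 [1, 1, 0]]
  V a = (3, 5, 6)
Solving gives a = (3, 3, 2).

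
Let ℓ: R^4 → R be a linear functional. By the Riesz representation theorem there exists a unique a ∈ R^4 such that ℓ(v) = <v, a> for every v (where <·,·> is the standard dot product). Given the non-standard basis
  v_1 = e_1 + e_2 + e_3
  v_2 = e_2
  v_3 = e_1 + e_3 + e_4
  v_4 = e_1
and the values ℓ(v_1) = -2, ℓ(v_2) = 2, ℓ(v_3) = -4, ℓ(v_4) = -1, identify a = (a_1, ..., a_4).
a = (-1, 2, -3, 0)

Write a = (a_1, ..., a_4) in the standard basis. For each basis vector v_i, ℓ(v_i) = <v_i, a> is a linear equation in the a_j's. Collect the n equations into a matrix system V a = ℓ, where row i of V is v_i (expressed in the standard basis). Since V is invertible (lower-triangular with 1s on the diagonal, up to permutation), solve by back-substitution:
  V =
[[1, 1, 1, 0],
 [0, 1, 0, 0],
 [1, 0, 1, 1],
 [1, 0, 0, 0]]
  V a = (-2, 2, -4, -1)
Solving gives a = (-1, 2, -3, 0).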